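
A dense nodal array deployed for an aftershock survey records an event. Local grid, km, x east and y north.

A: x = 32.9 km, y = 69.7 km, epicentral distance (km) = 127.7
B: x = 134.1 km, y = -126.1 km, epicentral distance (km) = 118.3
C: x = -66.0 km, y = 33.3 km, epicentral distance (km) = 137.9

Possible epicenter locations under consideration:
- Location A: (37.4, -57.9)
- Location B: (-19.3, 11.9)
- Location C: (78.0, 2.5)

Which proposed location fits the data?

For each candidate, compare |candidate − station| to the reported distance:
Location A: residuals A 0.0, B 0.0, C 0.0 → max 0.0 km
Location B: residuals A 49.8, B 88.0, C 86.5 → max 88.0 km
Location C: residuals A 46.8, B 22.0, C 9.4 → max 46.8 km
Only Location A has all residuals ≈ 0.

Location A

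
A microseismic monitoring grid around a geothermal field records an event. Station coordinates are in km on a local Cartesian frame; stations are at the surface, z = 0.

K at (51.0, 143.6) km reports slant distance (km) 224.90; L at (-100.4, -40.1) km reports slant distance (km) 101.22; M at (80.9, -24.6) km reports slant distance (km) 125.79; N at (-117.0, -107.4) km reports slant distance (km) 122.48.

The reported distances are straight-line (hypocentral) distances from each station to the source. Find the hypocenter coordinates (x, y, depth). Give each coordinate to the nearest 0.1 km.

Each station gives a sphere (x−x_i)² + (y−y_i)² + z² = d_i² (stations at z=0).
Subtracting the K sphere from L and M: z² cancels, leaving linear equations in x and y:
-302.8 x − 367.4 y = 28800.73
59.8 x − 336.4 y = 18684.90
Solving: x ≈ -22.803, y ≈ -59.597 km (keep extra digits for the depth step; rounded: -22.8, -59.6).
Then from the K sphere: z² = 224.90² − (x − 51.0)² − (y − 143.6)² with x = -22.803, y = -59.597, so z ≈ 62.001 ≈ 62.0 km.

(-22.8, -59.6, 62.0)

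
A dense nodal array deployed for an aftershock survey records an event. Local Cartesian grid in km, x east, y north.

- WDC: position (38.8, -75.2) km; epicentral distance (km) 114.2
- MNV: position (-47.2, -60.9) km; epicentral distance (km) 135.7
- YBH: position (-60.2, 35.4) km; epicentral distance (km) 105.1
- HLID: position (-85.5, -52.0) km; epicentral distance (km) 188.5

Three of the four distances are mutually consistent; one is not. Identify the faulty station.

HLID

Solve using three stations at a time. Using WDC, MNV, YBH (subtract circle equations pairwise → linear system) gives (x, y) ≈ (44.8, 38.8).
Distances from that point to each station vs reported:
  WDC: calculated 114.2 vs reported 114.2 → residual 0.0 km
  MNV: calculated 135.7 vs reported 135.7 → residual 0.0 km
  YBH: calculated 105.1 vs reported 105.1 → residual 0.0 km
  HLID: calculated 158.8 vs reported 188.5 → residual 29.7 km
WDC, MNV, YBH are mutually consistent (residuals ≈ 0); HLID is off by 29.7 km.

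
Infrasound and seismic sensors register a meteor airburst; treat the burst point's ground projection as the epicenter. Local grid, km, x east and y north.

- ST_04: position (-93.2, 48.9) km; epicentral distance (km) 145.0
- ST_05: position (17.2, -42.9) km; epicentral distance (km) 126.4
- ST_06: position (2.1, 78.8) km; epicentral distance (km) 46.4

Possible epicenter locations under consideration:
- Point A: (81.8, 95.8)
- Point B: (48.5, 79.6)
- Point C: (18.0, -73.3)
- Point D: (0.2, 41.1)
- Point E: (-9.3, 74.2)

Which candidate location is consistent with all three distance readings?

For each candidate, compare |candidate − station| to the reported distance:
Point A: residuals ST_04 36.2, ST_05 26.6, ST_06 35.1 → max 36.2 km
Point B: residuals ST_04 0.0, ST_05 0.0, ST_06 0.0 → max 0.0 km
Point C: residuals ST_04 20.2, ST_05 96.0, ST_06 106.5 → max 106.5 km
Point D: residuals ST_04 51.3, ST_05 40.7, ST_06 8.7 → max 51.3 km
Point E: residuals ST_04 57.4, ST_05 6.3, ST_06 34.1 → max 57.4 km
Only Point B has all residuals ≈ 0.

Point B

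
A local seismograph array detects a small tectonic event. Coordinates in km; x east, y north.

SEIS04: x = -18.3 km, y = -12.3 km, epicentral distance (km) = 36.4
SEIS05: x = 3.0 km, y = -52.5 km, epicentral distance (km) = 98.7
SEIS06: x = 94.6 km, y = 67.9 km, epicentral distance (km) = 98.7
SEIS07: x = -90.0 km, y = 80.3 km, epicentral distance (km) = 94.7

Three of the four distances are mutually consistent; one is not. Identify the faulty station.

Solve using three stations at a time. Using SEIS05, SEIS06, SEIS07 (subtract circle equations pairwise → linear system) gives (x, y) ≈ (-1.7, 46.1).
Distances from that point to each station vs reported:
  SEIS04: calculated 60.7 vs reported 36.4 → residual 24.3 km
  SEIS05: calculated 98.7 vs reported 98.7 → residual 0.0 km
  SEIS06: calculated 98.7 vs reported 98.7 → residual 0.0 km
  SEIS07: calculated 94.7 vs reported 94.7 → residual 0.0 km
SEIS05, SEIS06, SEIS07 are mutually consistent (residuals ≈ 0); SEIS04 is off by 24.3 km.

SEIS04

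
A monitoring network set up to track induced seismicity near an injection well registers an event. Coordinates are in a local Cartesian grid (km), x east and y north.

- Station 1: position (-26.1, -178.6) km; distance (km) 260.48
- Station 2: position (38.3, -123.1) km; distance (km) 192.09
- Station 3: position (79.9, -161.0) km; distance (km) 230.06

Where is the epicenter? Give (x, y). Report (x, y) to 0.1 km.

57.8 km east, 68.0 km north

Circle about each station: (x + 26.1)² + (y + 178.6)² = 260.48²; (x − 38.3)² + (y + 123.1)² = 192.09²; (x − 79.9)² + (y + 161.0)² = 230.06².
Subtracting the Station 1 equation from the Station 2 and Station 3 equations removes the quadratic terms:
128.8 x + 111.0 y = 14992.59
212.0 x + 35.2 y = 14648.07
Solving the 2×2 system: x ≈ 57.8, y ≈ 68.0 km.
Check against Station 1 (with the unrounded x, y): √((x + 26.1)²+(y + 178.6)²) = 260.48 ≈ 260.48 km. ✓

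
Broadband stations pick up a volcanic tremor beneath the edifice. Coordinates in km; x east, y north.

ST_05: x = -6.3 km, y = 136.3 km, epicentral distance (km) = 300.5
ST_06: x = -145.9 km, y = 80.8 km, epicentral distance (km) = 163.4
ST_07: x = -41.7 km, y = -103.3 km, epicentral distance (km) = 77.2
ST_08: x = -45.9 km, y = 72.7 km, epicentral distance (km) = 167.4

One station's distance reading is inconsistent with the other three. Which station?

Solve using three stations at a time. Using ST_06, ST_07, ST_08 (subtract circle equations pairwise → linear system) gives (x, y) ≈ (-115.2, -79.7).
Distances from that point to each station vs reported:
  ST_05: calculated 241.9 vs reported 300.5 → residual 58.6 km
  ST_06: calculated 163.4 vs reported 163.4 → residual 0.0 km
  ST_07: calculated 77.2 vs reported 77.2 → residual 0.0 km
  ST_08: calculated 167.4 vs reported 167.4 → residual 0.0 km
ST_06, ST_07, ST_08 are mutually consistent (residuals ≈ 0); ST_05 is off by 58.6 km.

ST_05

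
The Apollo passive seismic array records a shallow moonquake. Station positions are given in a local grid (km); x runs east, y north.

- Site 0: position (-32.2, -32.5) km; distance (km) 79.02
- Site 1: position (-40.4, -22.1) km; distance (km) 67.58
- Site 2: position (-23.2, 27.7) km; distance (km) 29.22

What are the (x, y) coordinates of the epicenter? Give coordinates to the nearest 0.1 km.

Circle about each station: (x + 32.2)² + (y + 32.5)² = 79.02²; (x + 40.4)² + (y + 22.1)² = 67.58²; (x + 23.2)² + (y − 27.7)² = 29.22².
Subtracting the Site 0 equation from the Site 1 and Site 2 equations removes the quadratic terms:
-16.4 x + 20.8 y = 1704.58
18.0 x + 120.4 y = 4602.79
Solving the 2×2 system: x ≈ -46.6, y ≈ 45.2 km.
Check against Site 0 (with the unrounded x, y): √((x + 32.2)²+(y + 32.5)²) = 79.02 ≈ 79.02 km. ✓

-46.6 km east, 45.2 km north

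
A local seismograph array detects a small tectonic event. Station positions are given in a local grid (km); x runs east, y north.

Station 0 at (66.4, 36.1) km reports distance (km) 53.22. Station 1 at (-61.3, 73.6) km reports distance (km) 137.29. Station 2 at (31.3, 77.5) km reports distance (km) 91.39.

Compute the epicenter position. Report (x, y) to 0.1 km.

Circle about each station: (x − 66.4)² + (y − 36.1)² = 53.22²; (x + 61.3)² + (y − 73.6)² = 137.29²; (x − 31.3)² + (y − 77.5)² = 91.39².
Subtracting pairs of circle equations eliminates x²+y² and gives linear equations (the radical axes):
-255.4 x + 75.0 y = -12553.70
-70.2 x + 82.8 y = -4245.99
Solving the 2×2 system: x ≈ 45.4, y ≈ -12.8 km.

x ≈ 45.4 km, y ≈ -12.8 km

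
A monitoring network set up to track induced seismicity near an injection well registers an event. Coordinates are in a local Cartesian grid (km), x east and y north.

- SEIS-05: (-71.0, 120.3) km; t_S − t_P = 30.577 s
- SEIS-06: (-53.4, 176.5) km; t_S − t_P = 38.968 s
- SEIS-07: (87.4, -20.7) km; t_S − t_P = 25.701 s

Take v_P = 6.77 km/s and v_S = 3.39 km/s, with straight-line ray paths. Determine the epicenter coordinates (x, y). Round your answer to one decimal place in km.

Distance from S−P lag: d = Δt · v_P v_S / (v_P − v_S) = Δt · (6.77·3.39)/(6.77−3.39) ≈ 6.7900·Δt.
So d_SEIS-05 = 207.62, d_SEIS-06 = 264.59, d_SEIS-07 = 174.51 km.
Circle about each station: (x + 71.0)² + (y − 120.3)² = 207.62²; (x + 53.4)² + (y − 176.5)² = 264.59²; (x − 87.4)² + (y + 20.7)² = 174.51².
Subtracting pairs of circle equations eliminates x²+y² and gives linear equations (the radical axes):
35.2 x + 112.4 y = -12411.08
316.8 x − 282.0 y = 1206.48
Solving the 2×2 system: x ≈ -73.9, y ≈ -87.3 km.

(-73.9, -87.3)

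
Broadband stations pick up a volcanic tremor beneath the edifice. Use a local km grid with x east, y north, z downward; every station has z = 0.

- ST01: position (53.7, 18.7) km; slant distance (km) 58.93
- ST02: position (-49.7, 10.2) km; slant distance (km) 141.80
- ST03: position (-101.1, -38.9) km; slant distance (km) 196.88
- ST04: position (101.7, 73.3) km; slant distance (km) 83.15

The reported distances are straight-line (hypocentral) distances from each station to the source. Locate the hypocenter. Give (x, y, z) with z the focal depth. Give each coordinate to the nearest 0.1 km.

Each station gives a sphere (x−x_i)² + (y−y_i)² + z² = d_i² (stations at z=0).
Subtracting the ST01 sphere from ST02 and ST03: z² cancels, leaving linear equations in x and y:
-206.8 x − 17.0 y = -17293.75
-309.6 x − 115.2 y = -26787.95
Solving: x ≈ 82.803, y ≈ 10.000 km (keep extra digits for the depth step; rounded: 82.8, 10.0).
Then from the ST01 sphere: z² = 58.93² − (x − 53.7)² − (y − 18.7)² with x = 82.803, y = 10.000, so z ≈ 50.498 ≈ 50.5 km.

x ≈ 82.8 km, y ≈ 10.0 km, depth ≈ 50.5 km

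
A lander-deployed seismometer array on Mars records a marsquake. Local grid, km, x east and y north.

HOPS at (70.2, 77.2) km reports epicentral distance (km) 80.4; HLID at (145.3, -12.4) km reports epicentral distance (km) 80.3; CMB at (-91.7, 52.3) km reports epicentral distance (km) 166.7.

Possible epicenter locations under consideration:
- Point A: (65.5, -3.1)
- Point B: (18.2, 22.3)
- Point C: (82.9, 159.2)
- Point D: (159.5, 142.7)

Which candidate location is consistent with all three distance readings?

Point A

For each candidate, compare |candidate − station| to the reported distance:
Point A: residuals HOPS 0.0, HLID 0.0, CMB 0.0 → max 0.0 km
Point B: residuals HOPS 4.8, HLID 51.5, CMB 52.8 → max 52.8 km
Point C: residuals HOPS 2.6, HLID 102.3, CMB 38.0 → max 102.3 km
Point D: residuals HOPS 30.3, HLID 75.4, CMB 100.3 → max 100.3 km
Only Point A has all residuals ≈ 0.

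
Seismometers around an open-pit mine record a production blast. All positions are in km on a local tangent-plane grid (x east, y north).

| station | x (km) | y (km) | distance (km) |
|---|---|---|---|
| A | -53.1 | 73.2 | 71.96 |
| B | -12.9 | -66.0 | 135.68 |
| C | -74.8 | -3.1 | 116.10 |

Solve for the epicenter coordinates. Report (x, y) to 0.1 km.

x ≈ 18.5 km, y ≈ 66.0 km

Circle about each station: (x + 53.1)² + (y − 73.2)² = 71.96²; (x + 12.9)² + (y + 66.0)² = 135.68²; (x + 74.8)² + (y + 3.1)² = 116.10².
Subtracting the A equation from the B and C equations removes the quadratic terms:
80.4 x − 278.4 y = -16886.26
-43.4 x − 152.6 y = -10874.17
Solving the 2×2 system: x ≈ 18.5, y ≈ 66.0 km.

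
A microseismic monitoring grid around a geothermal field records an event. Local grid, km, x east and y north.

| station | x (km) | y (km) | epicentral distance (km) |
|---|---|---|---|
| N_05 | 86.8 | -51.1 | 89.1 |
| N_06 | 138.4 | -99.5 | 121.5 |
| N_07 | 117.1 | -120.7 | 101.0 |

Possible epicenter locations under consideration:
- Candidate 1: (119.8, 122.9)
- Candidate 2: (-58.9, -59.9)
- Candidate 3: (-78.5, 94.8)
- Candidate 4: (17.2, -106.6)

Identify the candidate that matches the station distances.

Candidate 4

For each candidate, compare |candidate − station| to the reported distance:
Candidate 1: residuals N_05 88.0, N_06 101.7, N_07 142.6 → max 142.6 km
Candidate 2: residuals N_05 56.9, N_06 79.7, N_07 85.2 → max 85.2 km
Candidate 3: residuals N_05 131.4, N_06 169.7, N_07 190.0 → max 190.0 km
Candidate 4: residuals N_05 0.1, N_06 0.1, N_07 0.1 → max 0.1 km
Only Candidate 4 has all residuals ≈ 0.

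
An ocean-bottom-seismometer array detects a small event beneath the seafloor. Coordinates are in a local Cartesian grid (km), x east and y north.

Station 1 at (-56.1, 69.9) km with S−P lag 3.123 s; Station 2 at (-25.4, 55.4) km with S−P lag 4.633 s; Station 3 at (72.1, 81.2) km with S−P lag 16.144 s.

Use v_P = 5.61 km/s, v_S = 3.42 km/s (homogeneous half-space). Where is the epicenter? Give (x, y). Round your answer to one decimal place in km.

x ≈ -64.3 km, y ≈ 43.8 km

Distance from S−P lag: d = Δt · v_P v_S / (v_P − v_S) = Δt · (5.61·3.42)/(5.61−3.42) ≈ 8.7608·Δt.
So d_Station 1 = 27.36, d_Station 2 = 40.59, d_Station 3 = 141.43 km.
Circle about each station: (x + 56.1)² + (y − 69.9)² = 27.36²; (x + 25.4)² + (y − 55.4)² = 40.59²; (x − 72.1)² + (y − 81.2)² = 141.43².
Subtracting the Station 1 equation from the Station 2 and Station 3 equations removes the quadratic terms:
61.4 x − 29.0 y = -5217.88
256.4 x + 22.6 y = -15495.25
Solving the 2×2 system: x ≈ -64.3, y ≈ 43.8 km.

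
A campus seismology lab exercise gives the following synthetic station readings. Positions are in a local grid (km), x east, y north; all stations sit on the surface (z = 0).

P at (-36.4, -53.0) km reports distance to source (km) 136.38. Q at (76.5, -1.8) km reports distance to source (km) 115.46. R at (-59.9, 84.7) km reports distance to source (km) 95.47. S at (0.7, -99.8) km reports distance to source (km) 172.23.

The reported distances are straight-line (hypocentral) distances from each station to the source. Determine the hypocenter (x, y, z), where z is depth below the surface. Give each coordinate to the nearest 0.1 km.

Each station gives a sphere (x−x_i)² + (y−y_i)² + z² = d_i² (stations at z=0).
Subtracting the P sphere from Q and R: z² cancels, leaving linear equations in x and y:
225.8 x + 102.4 y = 6990.02
-47.0 x + 275.4 y = 16113.12
Solving: x ≈ 4.106, y ≈ 59.209 km (keep extra digits for the depth step; rounded: 4.1, 59.2).
Then from the P sphere: z² = 136.38² − (x + 36.4)² − (y + 53.0)² with x = 4.106, y = 59.209, so z ≈ 66.090 ≈ 66.1 km.

x ≈ 4.1 km, y ≈ 59.2 km, depth ≈ 66.1 km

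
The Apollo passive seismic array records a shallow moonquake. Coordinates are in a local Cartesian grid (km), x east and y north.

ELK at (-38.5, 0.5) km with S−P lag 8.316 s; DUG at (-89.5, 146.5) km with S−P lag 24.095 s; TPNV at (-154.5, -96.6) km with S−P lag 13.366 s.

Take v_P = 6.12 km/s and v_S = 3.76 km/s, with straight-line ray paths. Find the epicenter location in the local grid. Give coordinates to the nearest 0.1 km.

x ≈ -25.3 km, y ≈ -79.5 km

Distance from S−P lag: d = Δt · v_P v_S / (v_P − v_S) = Δt · (6.12·3.76)/(6.12−3.76) ≈ 9.7505·Δt.
So d_ELK = 81.09, d_DUG = 234.94, d_TPNV = 130.33 km.
Circle about each station: (x + 38.5)² + (y − 0.5)² = 81.09²; (x + 89.5)² + (y − 146.5)² = 234.94²; (x + 154.5)² + (y + 96.6)² = 130.33².
Subtracting pairs of circle equations eliminates x²+y² and gives linear equations (the radical axes):
-102.0 x + 292.0 y = -20631.22
-232.0 x − 194.2 y = 21308.99
Solving the 2×2 system: x ≈ -25.3, y ≈ -79.5 km.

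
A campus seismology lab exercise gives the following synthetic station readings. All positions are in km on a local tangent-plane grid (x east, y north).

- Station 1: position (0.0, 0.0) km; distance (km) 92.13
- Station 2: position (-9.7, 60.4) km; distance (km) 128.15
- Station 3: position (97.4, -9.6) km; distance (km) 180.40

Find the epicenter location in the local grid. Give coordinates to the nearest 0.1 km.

Circle about each station: x² + y² = 92.13²; (x + 9.7)² + (y − 60.4)² = 128.15²; (x − 97.4)² + (y + 9.6)² = 180.40².
Subtracting the Station 1 equation from the Station 2 and Station 3 equations removes the quadratic terms:
-19.4 x + 120.8 y = -4192.24
194.8 x − 19.2 y = -14477.30
Solving the 2×2 system: x ≈ -79.0, y ≈ -47.4 km.
Check against Station 1 (with the unrounded x, y): √(x²+y²) = 92.11 ≈ 92.13 km. ✓

x ≈ -79.0 km, y ≈ -47.4 km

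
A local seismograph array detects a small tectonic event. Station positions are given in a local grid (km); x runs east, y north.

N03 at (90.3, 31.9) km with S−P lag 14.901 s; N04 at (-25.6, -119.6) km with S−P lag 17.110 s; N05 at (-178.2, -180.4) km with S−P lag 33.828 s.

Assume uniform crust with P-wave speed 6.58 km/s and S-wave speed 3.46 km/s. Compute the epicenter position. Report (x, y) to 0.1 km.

-15.0 km east, 4.8 km north

Distance from S−P lag: d = Δt · v_P v_S / (v_P − v_S) = Δt · (6.58·3.46)/(6.58−3.46) ≈ 7.2971·Δt.
So d_N03 = 108.73, d_N04 = 124.85, d_N05 = 246.84 km.
Circle about each station: (x − 90.3)² + (y − 31.9)² = 108.73²; (x + 25.6)² + (y + 119.6)² = 124.85²; (x + 178.2)² + (y + 180.4)² = 246.84².
Subtracting the N03 equation from the N04 and N05 equations removes the quadratic terms:
-231.8 x − 303.0 y = 2022.51
-537.0 x − 424.6 y = 6019.93
Solving the 2×2 system: x ≈ -15.0, y ≈ 4.8 km.
Check against N03 (with the unrounded x, y): √((x − 90.3)²+(y − 31.9)²) = 108.74 ≈ 108.73 km. ✓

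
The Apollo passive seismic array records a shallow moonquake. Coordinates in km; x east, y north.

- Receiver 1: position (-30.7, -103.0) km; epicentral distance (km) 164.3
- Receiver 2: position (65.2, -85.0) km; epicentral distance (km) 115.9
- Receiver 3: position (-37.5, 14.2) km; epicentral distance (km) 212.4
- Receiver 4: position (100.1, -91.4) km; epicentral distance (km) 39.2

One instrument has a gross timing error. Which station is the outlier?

Solve using three stations at a time. Using Receiver 1, Receiver 3, Receiver 4 (subtract circle equations pairwise → linear system) gives (x, y) ≈ (133.3, -112.0).
Distances from that point to each station vs reported:
  Receiver 1: calculated 164.3 vs reported 164.3 → residual 0.0 km
  Receiver 2: calculated 73.3 vs reported 115.9 → residual 42.6 km
  Receiver 3: calculated 212.4 vs reported 212.4 → residual 0.0 km
  Receiver 4: calculated 39.1 vs reported 39.2 → residual 0.1 km
Receiver 1, Receiver 3, Receiver 4 are mutually consistent (residuals ≈ 0); Receiver 2 is off by 42.6 km.

Receiver 2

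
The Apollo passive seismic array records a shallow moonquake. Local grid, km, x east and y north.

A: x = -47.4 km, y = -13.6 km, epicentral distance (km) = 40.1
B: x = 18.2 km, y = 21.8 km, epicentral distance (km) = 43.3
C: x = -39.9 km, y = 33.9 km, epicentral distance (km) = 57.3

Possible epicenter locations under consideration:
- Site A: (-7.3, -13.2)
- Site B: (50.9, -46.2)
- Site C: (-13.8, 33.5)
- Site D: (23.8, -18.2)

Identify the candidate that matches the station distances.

Site A

For each candidate, compare |candidate − station| to the reported distance:
Site A: residuals A 0.0, B 0.0, C 0.0 → max 0.0 km
Site B: residuals A 63.5, B 32.2, C 63.8 → max 63.8 km
Site C: residuals A 17.8, B 9.2, C 31.2 → max 31.2 km
Site D: residuals A 31.2, B 2.9, C 25.0 → max 31.2 km
Only Site A has all residuals ≈ 0.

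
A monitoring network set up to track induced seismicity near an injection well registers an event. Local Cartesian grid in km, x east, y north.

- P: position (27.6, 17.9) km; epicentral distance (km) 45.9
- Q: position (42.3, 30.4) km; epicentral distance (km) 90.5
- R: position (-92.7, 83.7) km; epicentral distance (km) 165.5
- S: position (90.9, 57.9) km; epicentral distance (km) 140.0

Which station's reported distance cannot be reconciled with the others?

Solve using three stations at a time. Using Q, R, S (subtract circle equations pairwise → linear system) gives (x, y) ≈ (3.2, -51.2).
Distances from that point to each station vs reported:
  P: calculated 73.3 vs reported 45.9 → residual 27.4 km
  Q: calculated 90.5 vs reported 90.5 → residual 0.0 km
  R: calculated 165.5 vs reported 165.5 → residual 0.0 km
  S: calculated 140.0 vs reported 140.0 → residual 0.0 km
Q, R, S are mutually consistent (residuals ≈ 0); P is off by 27.4 km.

P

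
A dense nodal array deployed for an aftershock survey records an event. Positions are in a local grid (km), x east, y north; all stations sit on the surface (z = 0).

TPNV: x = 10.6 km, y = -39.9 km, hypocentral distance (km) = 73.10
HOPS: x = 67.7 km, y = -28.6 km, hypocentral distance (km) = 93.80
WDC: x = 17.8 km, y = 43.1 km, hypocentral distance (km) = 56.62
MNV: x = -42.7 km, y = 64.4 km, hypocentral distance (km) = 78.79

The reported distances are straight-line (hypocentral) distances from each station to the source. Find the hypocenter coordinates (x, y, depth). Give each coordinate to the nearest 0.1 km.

x ≈ -1.0 km, y ≈ 15.8 km, depth ≈ 45.9 km

Each station gives a sphere (x−x_i)² + (y−y_i)² + z² = d_i² (stations at z=0).
Subtracting the TPNV sphere from HOPS and WDC: z² cancels, leaving linear equations in x and y:
114.2 x + 22.6 y = 242.05
14.4 x + 166.0 y = 2607.87
Solving: x ≈ -1.007, y ≈ 15.797 km (keep extra digits for the depth step; rounded: -1.0, 15.8).
Then from the TPNV sphere: z² = 73.10² − (x − 10.6)² − (y + 39.9)² with x = -1.007, y = 15.797, so z ≈ 45.899 ≈ 45.9 km.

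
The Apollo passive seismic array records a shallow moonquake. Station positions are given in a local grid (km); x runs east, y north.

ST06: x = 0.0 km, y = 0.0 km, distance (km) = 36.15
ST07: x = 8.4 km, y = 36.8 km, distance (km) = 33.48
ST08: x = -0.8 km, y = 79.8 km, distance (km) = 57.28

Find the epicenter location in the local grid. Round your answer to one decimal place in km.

-23.7 km east, 27.3 km north

Circle about each station: x² + y² = 36.15²; (x − 8.4)² + (y − 36.8)² = 33.48²; (x + 0.8)² + (y − 79.8)² = 57.28².
Subtracting the ST06 equation from the ST07 and ST08 equations removes the quadratic terms:
16.8 x + 73.6 y = 1610.71
-1.6 x + 159.6 y = 4394.50
Solving the 2×2 system: x ≈ -23.7, y ≈ 27.3 km.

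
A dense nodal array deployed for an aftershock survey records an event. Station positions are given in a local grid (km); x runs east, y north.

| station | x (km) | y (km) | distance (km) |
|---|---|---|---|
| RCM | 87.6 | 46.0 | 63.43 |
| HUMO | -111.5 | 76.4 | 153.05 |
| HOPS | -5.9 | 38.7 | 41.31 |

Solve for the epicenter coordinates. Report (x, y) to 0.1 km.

x ≈ 30.3 km, y ≈ 18.8 km

Circle about each station: (x − 87.6)² + (y − 46.0)² = 63.43²; (x + 111.5)² + (y − 76.4)² = 153.05²; (x + 5.9)² + (y − 38.7)² = 41.31².
Subtracting the RCM equation from the HUMO and HOPS equations removes the quadratic terms:
-398.2 x + 60.8 y = -10921.49
-187.0 x − 14.6 y = -5940.41
Solving the 2×2 system: x ≈ 30.3, y ≈ 18.8 km.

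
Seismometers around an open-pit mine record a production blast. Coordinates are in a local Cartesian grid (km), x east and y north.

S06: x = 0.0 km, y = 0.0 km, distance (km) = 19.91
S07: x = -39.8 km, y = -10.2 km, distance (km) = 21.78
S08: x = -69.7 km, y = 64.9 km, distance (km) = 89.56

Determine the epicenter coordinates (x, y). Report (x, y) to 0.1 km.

Circle about each station: x² + y² = 19.91²; (x + 39.8)² + (y + 10.2)² = 21.78²; (x + 69.7)² + (y − 64.9)² = 89.56².
Subtracting pairs of circle equations eliminates x²+y² and gives linear equations (the radical axes):
-79.6 x − 20.4 y = 1610.12
-139.4 x + 129.8 y = 1445.51
Solving the 2×2 system: x ≈ -18.1, y ≈ -8.3 km.
Check against S06 (with the unrounded x, y): √(x²+y²) = 19.91 ≈ 19.91 km. ✓

x ≈ -18.1 km, y ≈ -8.3 km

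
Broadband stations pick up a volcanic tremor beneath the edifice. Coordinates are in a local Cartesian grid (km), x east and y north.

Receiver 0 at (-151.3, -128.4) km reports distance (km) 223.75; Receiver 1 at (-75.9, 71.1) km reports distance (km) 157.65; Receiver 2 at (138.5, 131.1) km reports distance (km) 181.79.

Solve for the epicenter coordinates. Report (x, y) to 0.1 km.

Circle about each station: (x + 151.3)² + (y + 128.4)² = 223.75²; (x + 75.9)² + (y − 71.1)² = 157.65²; (x − 138.5)² + (y − 131.1)² = 181.79².
Subtracting the Receiver 0 equation from the Receiver 1 and Receiver 2 equations removes the quadratic terms:
150.8 x + 399.0 y = -3351.69
579.6 x + 519.0 y = 14007.67
Solving the 2×2 system: x ≈ 47.9, y ≈ -26.5 km.

x ≈ 47.9 km, y ≈ -26.5 km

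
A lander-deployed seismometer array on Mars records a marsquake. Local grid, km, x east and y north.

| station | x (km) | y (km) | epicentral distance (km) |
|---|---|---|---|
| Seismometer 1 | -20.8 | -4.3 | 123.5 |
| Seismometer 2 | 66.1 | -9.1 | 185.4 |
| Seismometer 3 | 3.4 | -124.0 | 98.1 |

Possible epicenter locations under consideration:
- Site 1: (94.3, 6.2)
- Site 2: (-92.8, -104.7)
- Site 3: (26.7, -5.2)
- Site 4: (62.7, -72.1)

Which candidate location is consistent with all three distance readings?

For each candidate, compare |candidate − station| to the reported distance:
Site 1: residuals Seismometer 1 7.9, Seismometer 2 153.3, Seismometer 3 60.7 → max 153.3 km
Site 2: residuals Seismometer 1 0.0, Seismometer 2 0.0, Seismometer 3 0.0 → max 0.0 km
Site 3: residuals Seismometer 1 76.0, Seismometer 2 145.8, Seismometer 3 23.0 → max 145.8 km
Site 4: residuals Seismometer 1 15.9, Seismometer 2 122.3, Seismometer 3 19.3 → max 122.3 km
Only Site 2 has all residuals ≈ 0.

Site 2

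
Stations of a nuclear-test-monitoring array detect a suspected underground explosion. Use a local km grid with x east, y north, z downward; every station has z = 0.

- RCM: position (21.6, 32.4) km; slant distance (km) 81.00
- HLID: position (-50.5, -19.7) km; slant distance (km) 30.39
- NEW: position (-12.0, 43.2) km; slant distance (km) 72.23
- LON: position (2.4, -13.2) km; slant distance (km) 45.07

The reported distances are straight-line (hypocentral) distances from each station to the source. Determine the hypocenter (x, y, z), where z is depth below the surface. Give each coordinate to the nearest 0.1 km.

x ≈ -34.0 km, y ≈ -20.7 km, depth ≈ 25.5 km

Each station gives a sphere (x−x_i)² + (y−y_i)² + z² = d_i² (stations at z=0).
Subtracting the RCM sphere from HLID and NEW: z² cancels, leaving linear equations in x and y:
-144.2 x − 104.2 y = 7059.47
-67.2 x + 21.6 y = 1837.75
Solving: x ≈ -34.000, y ≈ -20.697 km (keep extra digits for the depth step; rounded: -34.0, -20.7).
Then from the RCM sphere: z² = 81.00² − (x − 21.6)² − (y − 32.4)² with x = -34.000, y = -20.697, so z ≈ 25.502 ≈ 25.5 km.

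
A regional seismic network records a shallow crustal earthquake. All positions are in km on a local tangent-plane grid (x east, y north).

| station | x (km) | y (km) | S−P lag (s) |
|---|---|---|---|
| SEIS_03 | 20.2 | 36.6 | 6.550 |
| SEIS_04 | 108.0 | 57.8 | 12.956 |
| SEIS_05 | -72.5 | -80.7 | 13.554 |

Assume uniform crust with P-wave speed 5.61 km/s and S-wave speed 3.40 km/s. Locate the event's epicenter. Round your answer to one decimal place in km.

Distance from S−P lag: d = Δt · v_P v_S / (v_P − v_S) = Δt · (5.61·3.40)/(5.61−3.40) ≈ 8.6308·Δt.
So d_SEIS_03 = 56.53, d_SEIS_04 = 111.82, d_SEIS_05 = 116.98 km.
Circle about each station: (x − 20.2)² + (y − 36.6)² = 56.53²; (x − 108.0)² + (y − 57.8)² = 111.82²; (x + 72.5)² + (y + 80.7)² = 116.98².
Subtracting pairs of circle equations eliminates x²+y² and gives linear equations (the radical axes):
175.6 x + 42.4 y = 3949.17
-185.4 x − 234.6 y = -467.54
Solving the 2×2 system: x ≈ 27.2, y ≈ -19.5 km.
Check against SEIS_03 (with the unrounded x, y): √((x − 20.2)²+(y − 36.6)²) = 56.54 ≈ 56.53 km. ✓

27.2 km east, -19.5 km north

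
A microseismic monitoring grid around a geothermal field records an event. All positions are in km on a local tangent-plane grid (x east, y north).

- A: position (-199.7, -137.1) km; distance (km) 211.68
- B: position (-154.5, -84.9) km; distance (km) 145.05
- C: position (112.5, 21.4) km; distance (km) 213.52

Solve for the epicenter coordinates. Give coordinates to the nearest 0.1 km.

Circle about each station: (x + 199.7)² + (y + 137.1)² = 211.68²; (x + 154.5)² + (y + 84.9)² = 145.05²; (x − 112.5)² + (y − 21.4)² = 213.52².
Subtracting the A equation from the B and C equations removes the quadratic terms:
90.4 x + 104.4 y = -3829.32
624.4 x + 317.0 y = -46344.66
Solving the 2×2 system: x ≈ -99.2, y ≈ 49.2 km.
Check against A (with the unrounded x, y): √((x + 199.7)²+(y + 137.1)²) = 211.70 ≈ 211.68 km. ✓

x ≈ -99.2 km, y ≈ 49.2 km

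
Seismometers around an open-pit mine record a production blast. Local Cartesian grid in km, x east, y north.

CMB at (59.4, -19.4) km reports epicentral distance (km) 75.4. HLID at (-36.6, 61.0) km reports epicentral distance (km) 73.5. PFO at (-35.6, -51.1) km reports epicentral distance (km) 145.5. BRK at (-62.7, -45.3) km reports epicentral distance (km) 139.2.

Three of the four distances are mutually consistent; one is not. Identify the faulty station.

PFO

Solve using three stations at a time. Using CMB, HLID, BRK (subtract circle equations pairwise → linear system) gives (x, y) ≈ (36.4, 52.4).
Distances from that point to each station vs reported:
  CMB: calculated 75.4 vs reported 75.4 → residual 0.0 km
  HLID: calculated 73.5 vs reported 73.5 → residual 0.0 km
  PFO: calculated 126.1 vs reported 145.5 → residual 19.4 km
  BRK: calculated 139.2 vs reported 139.2 → residual 0.0 km
CMB, HLID, BRK are mutually consistent (residuals ≈ 0); PFO is off by 19.4 km.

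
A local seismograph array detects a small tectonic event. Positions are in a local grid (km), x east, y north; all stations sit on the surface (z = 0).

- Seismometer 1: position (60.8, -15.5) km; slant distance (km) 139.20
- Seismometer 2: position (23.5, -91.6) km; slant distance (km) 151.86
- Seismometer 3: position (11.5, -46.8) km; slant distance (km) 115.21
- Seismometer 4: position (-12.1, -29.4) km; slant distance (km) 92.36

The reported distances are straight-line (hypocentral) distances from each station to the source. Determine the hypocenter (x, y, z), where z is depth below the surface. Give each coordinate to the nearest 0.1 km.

x ≈ -58.1 km, y ≈ 19.8 km, depth ≈ 63.2 km

Each station gives a sphere (x−x_i)² + (y−y_i)² + z² = d_i² (stations at z=0).
Subtracting the Seismometer 1 sphere from Seismometer 2 and Seismometer 3: z² cancels, leaving linear equations in x and y:
-74.6 x − 152.2 y = 1321.10
-98.6 x − 62.6 y = 4488.90
Solving: x ≈ -58.093, y ≈ 19.794 km (keep extra digits for the depth step; rounded: -58.1, 19.8).
Then from the Seismometer 1 sphere: z² = 139.20² − (x − 60.8)² − (y + 15.5)² with x = -58.093, y = 19.794, so z ≈ 63.209 ≈ 63.2 km.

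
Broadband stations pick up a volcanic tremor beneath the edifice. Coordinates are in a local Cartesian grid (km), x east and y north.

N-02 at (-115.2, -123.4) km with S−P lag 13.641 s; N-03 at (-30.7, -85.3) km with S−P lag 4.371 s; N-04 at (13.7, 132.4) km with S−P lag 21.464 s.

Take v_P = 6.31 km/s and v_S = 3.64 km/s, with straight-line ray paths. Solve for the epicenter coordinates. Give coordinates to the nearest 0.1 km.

(-25.2, -48.1)

Distance from S−P lag: d = Δt · v_P v_S / (v_P − v_S) = Δt · (6.31·3.64)/(6.31−3.64) ≈ 8.6024·Δt.
So d_N-02 = 117.35, d_N-03 = 37.60, d_N-04 = 184.64 km.
Circle about each station: (x + 115.2)² + (y + 123.4)² = 117.35²; (x + 30.7)² + (y + 85.3)² = 37.60²; (x − 13.7)² + (y − 132.4)² = 184.64².
Subtracting pairs of circle equations eliminates x²+y² and gives linear equations (the radical axes):
169.0 x + 76.2 y = -7922.76
257.8 x + 511.6 y = -31102.06
Solving the 2×2 system: x ≈ -25.2, y ≈ -48.1 km.
Check against N-02 (with the unrounded x, y): √((x + 115.2)²+(y + 123.4)²) = 117.35 ≈ 117.35 km. ✓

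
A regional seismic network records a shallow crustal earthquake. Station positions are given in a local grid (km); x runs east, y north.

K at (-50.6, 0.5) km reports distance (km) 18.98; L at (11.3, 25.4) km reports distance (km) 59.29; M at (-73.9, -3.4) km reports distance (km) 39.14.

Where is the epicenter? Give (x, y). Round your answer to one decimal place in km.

(-35.5, -11.0)

Circle about each station: (x + 50.6)² + (y − 0.5)² = 18.98²; (x − 11.3)² + (y − 25.4)² = 59.29²; (x + 73.9)² + (y + 3.4)² = 39.14².
Subtracting the K equation from the L and M equations removes the quadratic terms:
123.8 x + 49.8 y = -4942.82
-46.6 x − 7.8 y = 1740.46
Solving the 2×2 system: x ≈ -35.5, y ≈ -11.0 km.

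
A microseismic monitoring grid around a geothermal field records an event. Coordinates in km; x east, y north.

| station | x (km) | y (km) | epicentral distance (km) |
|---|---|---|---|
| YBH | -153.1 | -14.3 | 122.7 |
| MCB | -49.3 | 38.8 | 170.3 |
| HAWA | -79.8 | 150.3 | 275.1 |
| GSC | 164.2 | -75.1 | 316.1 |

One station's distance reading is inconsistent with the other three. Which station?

Solve using three stations at a time. Using YBH, MCB, HAWA (subtract circle equations pairwise → linear system) gives (x, y) ≈ (-98.6, -124.1).
Distances from that point to each station vs reported:
  YBH: calculated 122.6 vs reported 122.7 → residual 0.1 km
  MCB: calculated 170.2 vs reported 170.3 → residual 0.1 km
  HAWA: calculated 275.0 vs reported 275.1 → residual 0.1 km
  GSC: calculated 267.4 vs reported 316.1 → residual 48.7 km
YBH, MCB, HAWA are mutually consistent (residuals ≈ 0); GSC is off by 48.7 km.

GSC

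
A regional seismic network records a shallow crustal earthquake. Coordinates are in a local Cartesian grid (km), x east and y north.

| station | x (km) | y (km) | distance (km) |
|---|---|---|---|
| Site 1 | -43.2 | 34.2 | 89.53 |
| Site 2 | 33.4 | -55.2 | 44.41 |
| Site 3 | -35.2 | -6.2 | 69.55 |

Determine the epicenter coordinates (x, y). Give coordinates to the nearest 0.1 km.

Circle about each station: (x + 43.2)² + (y − 34.2)² = 89.53²; (x − 33.4)² + (y + 55.2)² = 44.41²; (x + 35.2)² + (y + 6.2)² = 69.55².
Subtracting the Site 1 equation from the Site 2 and Site 3 equations removes the quadratic terms:
153.2 x − 178.8 y = 7170.09
16.0 x − 80.8 y = 1420.02
Solving the 2×2 system: x ≈ 34.2, y ≈ -10.8 km.

34.2 km east, -10.8 km north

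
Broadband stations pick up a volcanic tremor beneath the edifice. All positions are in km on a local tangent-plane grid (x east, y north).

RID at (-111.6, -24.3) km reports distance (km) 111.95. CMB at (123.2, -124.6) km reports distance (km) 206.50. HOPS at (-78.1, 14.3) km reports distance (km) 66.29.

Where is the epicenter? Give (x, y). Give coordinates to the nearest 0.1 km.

Circle about each station: (x + 111.6)² + (y + 24.3)² = 111.95²; (x − 123.2)² + (y + 124.6)² = 206.50²; (x + 78.1)² + (y − 14.3)² = 66.29².
Subtracting the RID equation from the CMB and HOPS equations removes the quadratic terms:
469.6 x − 200.6 y = -12451.10
67.0 x + 77.2 y = 1397.49
Solving the 2×2 system: x ≈ -13.7, y ≈ 30.0 km.

x ≈ -13.7 km, y ≈ 30.0 km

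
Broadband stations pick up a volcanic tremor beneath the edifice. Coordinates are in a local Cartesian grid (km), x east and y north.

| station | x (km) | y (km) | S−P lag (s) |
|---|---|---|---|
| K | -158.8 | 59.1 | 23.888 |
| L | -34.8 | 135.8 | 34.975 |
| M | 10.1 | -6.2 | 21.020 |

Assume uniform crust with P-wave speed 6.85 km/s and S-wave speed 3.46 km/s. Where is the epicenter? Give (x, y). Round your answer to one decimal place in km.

Distance from S−P lag: d = Δt · v_P v_S / (v_P − v_S) = Δt · (6.85·3.46)/(6.85−3.46) ≈ 6.9914·Δt.
So d_K = 167.01, d_L = 244.53, d_M = 146.96 km.
Circle about each station: (x + 158.8)² + (y − 59.1)² = 167.01²; (x + 34.8)² + (y − 135.8)² = 244.53²; (x − 10.1)² + (y + 6.2)² = 146.96².
Subtracting pairs of circle equations eliminates x²+y² and gives linear equations (the radical axes):
248.0 x + 153.4 y = -40960.15
337.8 x − 130.6 y = -22274.70
Solving the 2×2 system: x ≈ -104.1, y ≈ -98.7 km.

(-104.1, -98.7)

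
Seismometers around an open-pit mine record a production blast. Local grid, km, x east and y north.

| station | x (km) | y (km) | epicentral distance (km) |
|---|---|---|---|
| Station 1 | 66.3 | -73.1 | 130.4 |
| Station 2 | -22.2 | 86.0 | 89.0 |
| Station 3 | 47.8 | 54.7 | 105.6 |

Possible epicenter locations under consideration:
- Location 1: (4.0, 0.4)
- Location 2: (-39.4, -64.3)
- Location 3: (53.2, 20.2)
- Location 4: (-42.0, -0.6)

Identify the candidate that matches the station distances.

For each candidate, compare |candidate − station| to the reported distance:
Location 1: residuals Station 1 34.0, Station 2 0.5, Station 3 35.8 → max 35.8 km
Location 2: residuals Station 1 24.3, Station 2 62.3, Station 3 41.9 → max 62.3 km
Location 3: residuals Station 1 36.2, Station 2 11.1, Station 3 70.7 → max 70.7 km
Location 4: residuals Station 1 0.1, Station 2 0.2, Station 3 0.1 → max 0.2 km
Only Location 4 has all residuals ≈ 0.

Location 4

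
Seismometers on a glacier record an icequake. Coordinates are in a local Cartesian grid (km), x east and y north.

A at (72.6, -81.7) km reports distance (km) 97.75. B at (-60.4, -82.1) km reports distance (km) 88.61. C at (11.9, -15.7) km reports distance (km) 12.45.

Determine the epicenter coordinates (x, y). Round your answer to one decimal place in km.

Circle about each station: (x − 72.6)² + (y + 81.7)² = 97.75²; (x + 60.4)² + (y + 82.1)² = 88.61²; (x − 11.9)² + (y + 15.7)² = 12.45².
Subtracting the A equation from the B and C equations removes the quadratic terms:
-266.0 x − 0.8 y = 146.25
-121.4 x + 132.0 y = -2157.49
Solving the 2×2 system: x ≈ -0.5, y ≈ -16.8 km.

x ≈ -0.5 km, y ≈ -16.8 km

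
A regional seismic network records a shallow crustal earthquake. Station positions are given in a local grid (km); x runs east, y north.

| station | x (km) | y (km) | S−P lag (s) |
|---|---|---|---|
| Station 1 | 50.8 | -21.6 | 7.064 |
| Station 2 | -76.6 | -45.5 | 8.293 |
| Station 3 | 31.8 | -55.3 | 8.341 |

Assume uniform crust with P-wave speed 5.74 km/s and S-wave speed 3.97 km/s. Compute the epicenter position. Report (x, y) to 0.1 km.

Distance from S−P lag: d = Δt · v_P v_S / (v_P − v_S) = Δt · (5.74·3.97)/(5.74−3.97) ≈ 12.8745·Δt.
So d_Station 1 = 90.95, d_Station 2 = 106.77, d_Station 3 = 107.39 km.
Circle about each station: (x − 50.8)² + (y + 21.6)² = 90.95²; (x + 76.6)² + (y + 45.5)² = 106.77²; (x − 31.8)² + (y + 55.3)² = 107.39².
Subtracting the Station 1 equation from the Station 2 and Station 3 equations removes the quadratic terms:
-254.8 x − 47.8 y = 1762.68
-38.0 x − 67.4 y = -2238.58
Solving the 2×2 system: x ≈ -14.7, y ≈ 41.5 km.

-14.7 km east, 41.5 km north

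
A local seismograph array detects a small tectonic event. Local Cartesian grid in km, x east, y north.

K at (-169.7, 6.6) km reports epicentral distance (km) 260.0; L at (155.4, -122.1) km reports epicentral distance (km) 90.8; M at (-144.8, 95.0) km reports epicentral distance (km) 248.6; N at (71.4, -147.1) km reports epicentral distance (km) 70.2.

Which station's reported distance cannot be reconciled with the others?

M

Solve using three stations at a time. Using K, L, N (subtract circle equations pairwise → linear system) gives (x, y) ≈ (76.5, -77.0).
Distances from that point to each station vs reported:
  K: calculated 260.0 vs reported 260.0 → residual 0.0 km
  L: calculated 90.9 vs reported 90.8 → residual 0.1 km
  M: calculated 280.3 vs reported 248.6 → residual 31.7 km
  N: calculated 70.3 vs reported 70.2 → residual 0.1 km
K, L, N are mutually consistent (residuals ≈ 0); M is off by 31.7 km.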